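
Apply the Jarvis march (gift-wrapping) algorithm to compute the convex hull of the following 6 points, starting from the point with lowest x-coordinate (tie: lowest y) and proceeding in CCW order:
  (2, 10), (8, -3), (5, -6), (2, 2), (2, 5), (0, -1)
Hull (CCW) = [(0, -1), (5, -6), (8, -3), (2, 10)]

Jarvis march: at each step, from the current hull vertex p, select the next vertex q as the point such that every other point lies strictly to the left of (or on) the directed line p → q. (Equivalently: for every other point r, the cross product (q − p) × (r − p) ≥ 0.)
Starting point (lowest x, tie lowest y): (0, -1). Wrap until returning to start. Resulting hull: (0, -1), (5, -6), (8, -3), (2, 10).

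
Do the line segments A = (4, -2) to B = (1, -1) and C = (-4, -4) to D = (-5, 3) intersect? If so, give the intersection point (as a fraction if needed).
No (intersection of containing lines falls outside at least one segment)

Parametrize and solve: t = 29/10, s = 7/10. At least one of these is outside [0, 1], so the segments do not intersect.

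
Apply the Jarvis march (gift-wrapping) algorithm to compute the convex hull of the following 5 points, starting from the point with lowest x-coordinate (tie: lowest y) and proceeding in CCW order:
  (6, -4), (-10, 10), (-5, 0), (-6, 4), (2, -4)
Hull (CCW) = [(-10, 10), (-5, 0), (2, -4), (6, -4)]

Jarvis march: at each step, from the current hull vertex p, select the next vertex q as the point such that every other point lies strictly to the left of (or on) the directed line p → q. (Equivalently: for every other point r, the cross product (q − p) × (r − p) ≥ 0.)
Starting point (lowest x, tie lowest y): (-10, 10). Wrap until returning to start. Resulting hull: (-10, 10), (-5, 0), (2, -4), (6, -4).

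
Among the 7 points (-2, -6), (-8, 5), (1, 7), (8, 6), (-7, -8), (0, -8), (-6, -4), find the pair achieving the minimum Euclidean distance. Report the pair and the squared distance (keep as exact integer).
Pair = ((-2, -6), (0, -8)); squared distance = 8

Compute all C(7, 2) = 21 pairwise squared distances (x_i − x_j)² + (y_i − y_j)². The minimum is 8, attained by the pair ((-2, -6), (0, -8)).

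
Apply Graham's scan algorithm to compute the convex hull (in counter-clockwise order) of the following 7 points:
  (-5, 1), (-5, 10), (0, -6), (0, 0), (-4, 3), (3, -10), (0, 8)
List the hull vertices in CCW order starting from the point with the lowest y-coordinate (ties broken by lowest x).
Hull (CCW) = [(3, -10), (0, 8), (-5, 10), (-5, 1), (0, -6)]

Graham scan procedure:
  1. Find the pivot p₀ = point with lowest y (tie → lowest x): (3, -10).
  2. Sort the remaining points by polar angle around p₀.
  3. Walk through sorted points, maintaining a stack; pop the top while the last three entries make a non-left turn (cross product ≤ 0).
  4. Final stack is the convex hull in CCW order: (3, -10), (0, 8), (-5, 10), (-5, 1), (0, -6).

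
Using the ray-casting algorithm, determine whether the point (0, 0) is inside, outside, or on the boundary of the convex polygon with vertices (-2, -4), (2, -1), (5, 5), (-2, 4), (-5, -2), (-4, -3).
The point (0, 0) lies strictly inside the polygon

Cast a horizontal ray to the right from the query point and count how many polygon edges it crosses (each edge strictly once or zero times, handled with the usual half-open convention). 
Parity of crossings → odd ⇒ inside.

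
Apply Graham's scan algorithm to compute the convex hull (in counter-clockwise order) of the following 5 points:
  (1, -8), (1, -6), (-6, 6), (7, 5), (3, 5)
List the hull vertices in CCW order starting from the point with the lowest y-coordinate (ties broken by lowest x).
Hull (CCW) = [(1, -8), (7, 5), (-6, 6)]

Graham scan procedure:
  1. Find the pivot p₀ = point with lowest y (tie → lowest x): (1, -8).
  2. Sort the remaining points by polar angle around p₀.
  3. Walk through sorted points, maintaining a stack; pop the top while the last three entries make a non-left turn (cross product ≤ 0).
  4. Final stack is the convex hull in CCW order: (1, -8), (7, 5), (-6, 6).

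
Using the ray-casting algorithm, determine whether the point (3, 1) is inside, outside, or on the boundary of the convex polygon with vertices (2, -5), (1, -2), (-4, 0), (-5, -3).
The point (3, 1) lies strictly outside the polygon

Cast a horizontal ray to the right from the query point and count how many polygon edges it crosses (each edge strictly once or zero times, handled with the usual half-open convention). 
Parity of crossings → even ⇒ outside.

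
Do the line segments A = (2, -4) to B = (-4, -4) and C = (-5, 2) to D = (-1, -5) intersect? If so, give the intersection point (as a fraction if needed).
Yes; intersection at (-11/7, -4) (t = 25/42 on AB, s = 6/7 on CD)

Parametrize AB as A + t(B − A) = (2 + -6 t, -4 + 0 t) and CD as C + s(D − C) = (-5 + 4 s, 2 + -7 s). Solve the linear system for (t, s). Determinant = -42 ≠ 0, so a unique intersection of the containing lines exists. Solution: t = 25/42, s = 6/7 — both in [0, 1], so the segments cross. Intersection point: (-11/7, -4).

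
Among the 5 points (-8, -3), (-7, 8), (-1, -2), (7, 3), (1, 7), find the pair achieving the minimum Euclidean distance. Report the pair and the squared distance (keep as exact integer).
Pair = ((-8, -3), (-1, -2)); squared distance = 50

Compute all C(5, 2) = 10 pairwise squared distances (x_i − x_j)² + (y_i − y_j)². The minimum is 50, attained by the pair ((-8, -3), (-1, -2)).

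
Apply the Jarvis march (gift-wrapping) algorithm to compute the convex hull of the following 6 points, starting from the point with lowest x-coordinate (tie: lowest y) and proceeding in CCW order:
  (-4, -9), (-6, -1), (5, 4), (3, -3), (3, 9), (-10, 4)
Hull (CCW) = [(-10, 4), (-4, -9), (3, -3), (5, 4), (3, 9)]

Jarvis march: at each step, from the current hull vertex p, select the next vertex q as the point such that every other point lies strictly to the left of (or on) the directed line p → q. (Equivalently: for every other point r, the cross product (q − p) × (r − p) ≥ 0.)
Starting point (lowest x, tie lowest y): (-10, 4). Wrap until returning to start. Resulting hull: (-10, 4), (-4, -9), (3, -3), (5, 4), (3, 9).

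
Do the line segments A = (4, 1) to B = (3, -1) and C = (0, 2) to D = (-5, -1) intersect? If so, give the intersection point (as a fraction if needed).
No (intersection of containing lines falls outside at least one segment)

Parametrize and solve: t = -17/7, s = -9/7. At least one of these is outside [0, 1], so the segments do not intersect.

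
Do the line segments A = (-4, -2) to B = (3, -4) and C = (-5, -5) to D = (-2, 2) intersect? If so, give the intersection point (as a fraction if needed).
Yes; intersection at (-206/55, -114/55) (t = 2/55 on AB, s = 23/55 on CD)

Parametrize AB as A + t(B − A) = (-4 + 7 t, -2 + -2 t) and CD as C + s(D − C) = (-5 + 3 s, -5 + 7 s). Solve the linear system for (t, s). Determinant = -55 ≠ 0, so a unique intersection of the containing lines exists. Solution: t = 2/55, s = 23/55 — both in [0, 1], so the segments cross. Intersection point: (-206/55, -114/55).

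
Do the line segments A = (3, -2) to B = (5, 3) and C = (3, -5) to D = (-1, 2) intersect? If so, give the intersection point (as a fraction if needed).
No (intersection of containing lines falls outside at least one segment)

Parametrize and solve: t = -6/17, s = 3/17. At least one of these is outside [0, 1], so the segments do not intersect.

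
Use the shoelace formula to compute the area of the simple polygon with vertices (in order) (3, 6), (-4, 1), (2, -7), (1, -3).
Area = 69/2

Shoelace formula: Area = (1/2) |Σ_i (x_i · y_{i+1} − x_{i+1} · y_i)| (indices mod n). Compute each cross term:
  (3)(1) − (-4)(6) = 27
  (-4)(-7) − (2)(1) = 26
  (2)(-3) − (1)(-7) = 1
  (1)(6) − (3)(-3) = 15
Sum = 69, so (signed) Area = 69/2 = 69/2, |Area| = 69/2.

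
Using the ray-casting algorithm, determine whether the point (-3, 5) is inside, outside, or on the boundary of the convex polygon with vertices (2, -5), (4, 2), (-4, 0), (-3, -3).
The point (-3, 5) lies strictly outside the polygon

Cast a horizontal ray to the right from the query point and count how many polygon edges it crosses (each edge strictly once or zero times, handled with the usual half-open convention). 
Parity of crossings → even ⇒ outside.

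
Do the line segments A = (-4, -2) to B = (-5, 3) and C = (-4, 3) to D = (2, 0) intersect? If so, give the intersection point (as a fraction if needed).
No (intersection of containing lines falls outside at least one segment)

Parametrize and solve: t = 10/9, s = -5/27. At least one of these is outside [0, 1], so the segments do not intersect.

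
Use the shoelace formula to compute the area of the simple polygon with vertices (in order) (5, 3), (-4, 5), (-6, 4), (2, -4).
Area = 93/2

Shoelace formula: Area = (1/2) |Σ_i (x_i · y_{i+1} − x_{i+1} · y_i)| (indices mod n). Compute each cross term:
  (5)(5) − (-4)(3) = 37
  (-4)(4) − (-6)(5) = 14
  (-6)(-4) − (2)(4) = 16
  (2)(3) − (5)(-4) = 26
Sum = 93, so (signed) Area = 93/2 = 93/2, |Area| = 93/2.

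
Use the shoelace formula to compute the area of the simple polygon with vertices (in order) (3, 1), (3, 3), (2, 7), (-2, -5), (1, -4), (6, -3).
Area = 37

Shoelace formula: Area = (1/2) |Σ_i (x_i · y_{i+1} − x_{i+1} · y_i)| (indices mod n). Compute each cross term:
  (3)(3) − (3)(1) = 6
  (3)(7) − (2)(3) = 15
  (2)(-5) − (-2)(7) = 4
  (-2)(-4) − (1)(-5) = 13
  (1)(-3) − (6)(-4) = 21
  (6)(1) − (3)(-3) = 15
Sum = 74, so (signed) Area = 74/2 = 37, |Area| = 37.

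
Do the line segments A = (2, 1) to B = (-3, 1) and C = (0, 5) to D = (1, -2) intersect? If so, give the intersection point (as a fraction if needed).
Yes; intersection at (4/7, 1) (t = 2/7 on AB, s = 4/7 on CD)

Parametrize AB as A + t(B − A) = (2 + -5 t, 1 + 0 t) and CD as C + s(D − C) = (0 + 1 s, 5 + -7 s). Solve the linear system for (t, s). Determinant = -35 ≠ 0, so a unique intersection of the containing lines exists. Solution: t = 2/7, s = 4/7 — both in [0, 1], so the segments cross. Intersection point: (4/7, 1).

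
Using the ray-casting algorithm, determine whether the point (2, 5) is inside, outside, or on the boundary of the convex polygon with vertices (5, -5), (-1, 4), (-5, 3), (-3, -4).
The point (2, 5) lies strictly outside the polygon

Cast a horizontal ray to the right from the query point and count how many polygon edges it crosses (each edge strictly once or zero times, handled with the usual half-open convention). 
Parity of crossings → even ⇒ outside.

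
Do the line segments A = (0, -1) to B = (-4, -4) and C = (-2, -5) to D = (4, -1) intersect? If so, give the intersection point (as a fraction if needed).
No (intersection of containing lines falls outside at least one segment)

Parametrize and solve: t = 8, s = -5. At least one of these is outside [0, 1], so the segments do not intersect.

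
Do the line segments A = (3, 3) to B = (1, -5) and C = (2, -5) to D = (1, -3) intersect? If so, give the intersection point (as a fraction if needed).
Yes; intersection at (4/3, -11/3) (t = 5/6 on AB, s = 2/3 on CD)

Parametrize AB as A + t(B − A) = (3 + -2 t, 3 + -8 t) and CD as C + s(D − C) = (2 + -1 s, -5 + 2 s). Solve the linear system for (t, s). Determinant = 12 ≠ 0, so a unique intersection of the containing lines exists. Solution: t = 5/6, s = 2/3 — both in [0, 1], so the segments cross. Intersection point: (4/3, -11/3).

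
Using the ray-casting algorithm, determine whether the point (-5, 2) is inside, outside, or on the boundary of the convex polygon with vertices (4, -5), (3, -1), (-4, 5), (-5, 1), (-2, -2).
The point (-5, 2) lies strictly outside the polygon

Cast a horizontal ray to the right from the query point and count how many polygon edges it crosses (each edge strictly once or zero times, handled with the usual half-open convention). 
Parity of crossings → even ⇒ outside.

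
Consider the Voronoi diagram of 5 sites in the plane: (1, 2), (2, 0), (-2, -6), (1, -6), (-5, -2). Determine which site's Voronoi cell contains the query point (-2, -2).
Nearest site = (-5, -2)

The Voronoi cell of site s contains exactly those query points closer to s than to any other site. Compute squared distances from q = (-2, -2) to each site:
  (-5 − -2)² + (-2 − -2)² = 9
  (-2 − -2)² + (-6 − -2)² = 16
  (2 − -2)² + (0 − -2)² = 20
  (1 − -2)² + (-6 − -2)² = 25
  (1 − -2)² + (2 − -2)² = 25
Minimum is attained by (-5, -2), so q lies in its Voronoi cell.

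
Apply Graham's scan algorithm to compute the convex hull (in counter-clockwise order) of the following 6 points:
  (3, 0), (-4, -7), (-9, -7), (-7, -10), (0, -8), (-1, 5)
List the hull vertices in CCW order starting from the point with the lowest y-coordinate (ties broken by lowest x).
Hull (CCW) = [(-7, -10), (0, -8), (3, 0), (-1, 5), (-9, -7)]

Graham scan procedure:
  1. Find the pivot p₀ = point with lowest y (tie → lowest x): (-7, -10).
  2. Sort the remaining points by polar angle around p₀.
  3. Walk through sorted points, maintaining a stack; pop the top while the last three entries make a non-left turn (cross product ≤ 0).
  4. Final stack is the convex hull in CCW order: (-7, -10), (0, -8), (3, 0), (-1, 5), (-9, -7).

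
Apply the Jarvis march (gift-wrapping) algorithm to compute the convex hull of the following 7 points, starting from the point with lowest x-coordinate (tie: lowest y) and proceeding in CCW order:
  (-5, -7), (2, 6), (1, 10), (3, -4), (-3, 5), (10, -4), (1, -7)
Hull (CCW) = [(-5, -7), (1, -7), (10, -4), (1, 10), (-3, 5)]

Jarvis march: at each step, from the current hull vertex p, select the next vertex q as the point such that every other point lies strictly to the left of (or on) the directed line p → q. (Equivalently: for every other point r, the cross product (q − p) × (r − p) ≥ 0.)
Starting point (lowest x, tie lowest y): (-5, -7). Wrap until returning to start. Resulting hull: (-5, -7), (1, -7), (10, -4), (1, 10), (-3, 5).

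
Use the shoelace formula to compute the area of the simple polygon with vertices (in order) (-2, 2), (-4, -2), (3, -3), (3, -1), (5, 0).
Area = 51/2

Shoelace formula: Area = (1/2) |Σ_i (x_i · y_{i+1} − x_{i+1} · y_i)| (indices mod n). Compute each cross term:
  (-2)(-2) − (-4)(2) = 12
  (-4)(-3) − (3)(-2) = 18
  (3)(-1) − (3)(-3) = 6
  (3)(0) − (5)(-1) = 5
  (5)(2) − (-2)(0) = 10
Sum = 51, so (signed) Area = 51/2 = 51/2, |Area| = 51/2.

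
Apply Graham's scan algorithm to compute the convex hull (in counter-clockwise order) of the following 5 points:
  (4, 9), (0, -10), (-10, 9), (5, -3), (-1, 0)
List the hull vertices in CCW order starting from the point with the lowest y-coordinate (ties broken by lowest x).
Hull (CCW) = [(0, -10), (5, -3), (4, 9), (-10, 9)]

Graham scan procedure:
  1. Find the pivot p₀ = point with lowest y (tie → lowest x): (0, -10).
  2. Sort the remaining points by polar angle around p₀.
  3. Walk through sorted points, maintaining a stack; pop the top while the last three entries make a non-left turn (cross product ≤ 0).
  4. Final stack is the convex hull in CCW order: (0, -10), (5, -3), (4, 9), (-10, 9).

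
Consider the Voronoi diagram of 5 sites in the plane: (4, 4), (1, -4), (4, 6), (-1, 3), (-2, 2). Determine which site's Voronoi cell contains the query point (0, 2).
Nearest site = (-1, 3)

The Voronoi cell of site s contains exactly those query points closer to s than to any other site. Compute squared distances from q = (0, 2) to each site:
  (-1 − 0)² + (3 − 2)² = 2
  (-2 − 0)² + (2 − 2)² = 4
  (4 − 0)² + (4 − 2)² = 20
  (4 − 0)² + (6 − 2)² = 32
  (1 − 0)² + (-4 − 2)² = 37
Minimum is attained by (-1, 3), so q lies in its Voronoi cell.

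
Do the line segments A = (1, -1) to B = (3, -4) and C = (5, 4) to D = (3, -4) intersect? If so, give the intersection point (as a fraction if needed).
Yes; intersection at (3, -4) (t = 1 on AB, s = 1 on CD)

Parametrize AB as A + t(B − A) = (1 + 2 t, -1 + -3 t) and CD as C + s(D − C) = (5 + -2 s, 4 + -8 s). Solve the linear system for (t, s). Determinant = 22 ≠ 0, so a unique intersection of the containing lines exists. Solution: t = 1, s = 1 — both in [0, 1], so the segments cross. Intersection point: (3, -4).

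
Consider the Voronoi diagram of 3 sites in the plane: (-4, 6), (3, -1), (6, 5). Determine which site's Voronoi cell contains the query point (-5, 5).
Nearest site = (-4, 6)

The Voronoi cell of site s contains exactly those query points closer to s than to any other site. Compute squared distances from q = (-5, 5) to each site:
  (-4 − -5)² + (6 − 5)² = 2
  (3 − -5)² + (-1 − 5)² = 100
  (6 − -5)² + (5 − 5)² = 121
Minimum is attained by (-4, 6), so q lies in its Voronoi cell.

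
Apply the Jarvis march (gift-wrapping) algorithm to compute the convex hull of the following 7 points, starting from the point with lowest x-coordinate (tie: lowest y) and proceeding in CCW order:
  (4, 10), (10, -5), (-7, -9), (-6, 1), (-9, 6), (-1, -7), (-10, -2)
Hull (CCW) = [(-10, -2), (-7, -9), (10, -5), (4, 10), (-9, 6)]

Jarvis march: at each step, from the current hull vertex p, select the next vertex q as the point such that every other point lies strictly to the left of (or on) the directed line p → q. (Equivalently: for every other point r, the cross product (q − p) × (r − p) ≥ 0.)
Starting point (lowest x, tie lowest y): (-10, -2). Wrap until returning to start. Resulting hull: (-10, -2), (-7, -9), (10, -5), (4, 10), (-9, 6).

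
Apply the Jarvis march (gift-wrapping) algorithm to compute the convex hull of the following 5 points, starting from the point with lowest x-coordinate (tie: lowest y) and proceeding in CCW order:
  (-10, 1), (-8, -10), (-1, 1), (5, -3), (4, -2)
Hull (CCW) = [(-10, 1), (-8, -10), (5, -3), (4, -2), (-1, 1)]

Jarvis march: at each step, from the current hull vertex p, select the next vertex q as the point such that every other point lies strictly to the left of (or on) the directed line p → q. (Equivalently: for every other point r, the cross product (q − p) × (r − p) ≥ 0.)
Starting point (lowest x, tie lowest y): (-10, 1). Wrap until returning to start. Resulting hull: (-10, 1), (-8, -10), (5, -3), (4, -2), (-1, 1).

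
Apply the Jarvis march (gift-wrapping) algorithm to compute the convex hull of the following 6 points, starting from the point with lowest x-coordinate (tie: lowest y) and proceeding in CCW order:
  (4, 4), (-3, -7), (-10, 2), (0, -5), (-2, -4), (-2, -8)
Hull (CCW) = [(-10, 2), (-3, -7), (-2, -8), (0, -5), (4, 4)]

Jarvis march: at each step, from the current hull vertex p, select the next vertex q as the point such that every other point lies strictly to the left of (or on) the directed line p → q. (Equivalently: for every other point r, the cross product (q − p) × (r − p) ≥ 0.)
Starting point (lowest x, tie lowest y): (-10, 2). Wrap until returning to start. Resulting hull: (-10, 2), (-3, -7), (-2, -8), (0, -5), (4, 4).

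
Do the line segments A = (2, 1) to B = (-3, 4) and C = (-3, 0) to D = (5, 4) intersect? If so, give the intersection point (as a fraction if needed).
Yes; intersection at (7/11, 20/11) (t = 3/11 on AB, s = 5/11 on CD)

Parametrize AB as A + t(B − A) = (2 + -5 t, 1 + 3 t) and CD as C + s(D − C) = (-3 + 8 s, 0 + 4 s). Solve the linear system for (t, s). Determinant = 44 ≠ 0, so a unique intersection of the containing lines exists. Solution: t = 3/11, s = 5/11 — both in [0, 1], so the segments cross. Intersection point: (7/11, 20/11).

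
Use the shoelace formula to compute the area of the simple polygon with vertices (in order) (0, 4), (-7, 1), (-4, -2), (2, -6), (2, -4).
Area = 43

Shoelace formula: Area = (1/2) |Σ_i (x_i · y_{i+1} − x_{i+1} · y_i)| (indices mod n). Compute each cross term:
  (0)(1) − (-7)(4) = 28
  (-7)(-2) − (-4)(1) = 18
  (-4)(-6) − (2)(-2) = 28
  (2)(-4) − (2)(-6) = 4
  (2)(4) − (0)(-4) = 8
Sum = 86, so (signed) Area = 86/2 = 43, |Area| = 43.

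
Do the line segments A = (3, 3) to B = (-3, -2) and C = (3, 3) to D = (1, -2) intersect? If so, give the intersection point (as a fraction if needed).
Yes; intersection at (3, 3) (t = 0 on AB, s = 0 on CD)

Parametrize AB as A + t(B − A) = (3 + -6 t, 3 + -5 t) and CD as C + s(D − C) = (3 + -2 s, 3 + -5 s). Solve the linear system for (t, s). Determinant = -20 ≠ 0, so a unique intersection of the containing lines exists. Solution: t = 0, s = 0 — both in [0, 1], so the segments cross. Intersection point: (3, 3).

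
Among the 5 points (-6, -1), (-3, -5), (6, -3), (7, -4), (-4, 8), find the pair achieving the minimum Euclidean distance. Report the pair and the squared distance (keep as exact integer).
Pair = ((6, -3), (7, -4)); squared distance = 2

Compute all C(5, 2) = 10 pairwise squared distances (x_i − x_j)² + (y_i − y_j)². The minimum is 2, attained by the pair ((6, -3), (7, -4)).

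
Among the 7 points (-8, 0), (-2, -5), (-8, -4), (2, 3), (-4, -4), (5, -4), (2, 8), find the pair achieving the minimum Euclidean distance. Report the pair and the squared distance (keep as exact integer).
Pair = ((-2, -5), (-4, -4)); squared distance = 5

Compute all C(7, 2) = 21 pairwise squared distances (x_i − x_j)² + (y_i − y_j)². The minimum is 5, attained by the pair ((-2, -5), (-4, -4)).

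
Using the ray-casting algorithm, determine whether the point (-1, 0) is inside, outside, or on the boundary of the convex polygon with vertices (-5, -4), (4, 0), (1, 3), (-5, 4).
The point (-1, 0) lies strictly inside the polygon

Cast a horizontal ray to the right from the query point and count how many polygon edges it crosses (each edge strictly once or zero times, handled with the usual half-open convention). 
Parity of crossings → odd ⇒ inside.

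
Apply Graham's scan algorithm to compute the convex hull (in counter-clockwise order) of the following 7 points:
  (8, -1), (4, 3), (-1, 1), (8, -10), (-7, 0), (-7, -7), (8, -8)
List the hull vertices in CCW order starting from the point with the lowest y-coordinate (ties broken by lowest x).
Hull (CCW) = [(8, -10), (8, -1), (4, 3), (-7, 0), (-7, -7)]

Graham scan procedure:
  1. Find the pivot p₀ = point with lowest y (tie → lowest x): (8, -10).
  2. Sort the remaining points by polar angle around p₀.
  3. Walk through sorted points, maintaining a stack; pop the top while the last three entries make a non-left turn (cross product ≤ 0).
  4. Final stack is the convex hull in CCW order: (8, -10), (8, -1), (4, 3), (-7, 0), (-7, -7).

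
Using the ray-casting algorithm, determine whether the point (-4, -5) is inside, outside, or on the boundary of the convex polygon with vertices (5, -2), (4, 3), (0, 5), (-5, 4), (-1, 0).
The point (-4, -5) lies strictly outside the polygon

Cast a horizontal ray to the right from the query point and count how many polygon edges it crosses (each edge strictly once or zero times, handled with the usual half-open convention). 
Parity of crossings → even ⇒ outside.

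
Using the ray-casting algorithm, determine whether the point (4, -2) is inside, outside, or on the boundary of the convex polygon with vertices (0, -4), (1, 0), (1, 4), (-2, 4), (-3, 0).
The point (4, -2) lies strictly outside the polygon

Cast a horizontal ray to the right from the query point and count how many polygon edges it crosses (each edge strictly once or zero times, handled with the usual half-open convention). 
Parity of crossings → even ⇒ outside.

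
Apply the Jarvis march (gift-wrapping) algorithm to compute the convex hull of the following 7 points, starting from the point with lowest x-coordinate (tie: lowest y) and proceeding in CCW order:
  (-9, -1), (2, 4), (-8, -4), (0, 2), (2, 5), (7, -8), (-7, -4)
Hull (CCW) = [(-9, -1), (-8, -4), (7, -8), (2, 5)]

Jarvis march: at each step, from the current hull vertex p, select the next vertex q as the point such that every other point lies strictly to the left of (or on) the directed line p → q. (Equivalently: for every other point r, the cross product (q − p) × (r − p) ≥ 0.)
Starting point (lowest x, tie lowest y): (-9, -1). Wrap until returning to start. Resulting hull: (-9, -1), (-8, -4), (7, -8), (2, 5).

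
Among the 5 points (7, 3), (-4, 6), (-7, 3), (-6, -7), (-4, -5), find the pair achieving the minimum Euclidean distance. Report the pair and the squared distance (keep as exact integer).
Pair = ((-6, -7), (-4, -5)); squared distance = 8

Compute all C(5, 2) = 10 pairwise squared distances (x_i − x_j)² + (y_i − y_j)². The minimum is 8, attained by the pair ((-6, -7), (-4, -5)).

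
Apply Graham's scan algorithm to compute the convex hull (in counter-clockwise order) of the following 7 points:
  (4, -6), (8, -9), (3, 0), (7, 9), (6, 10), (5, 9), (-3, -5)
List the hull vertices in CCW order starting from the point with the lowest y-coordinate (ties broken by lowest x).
Hull (CCW) = [(8, -9), (7, 9), (6, 10), (5, 9), (-3, -5)]

Graham scan procedure:
  1. Find the pivot p₀ = point with lowest y (tie → lowest x): (8, -9).
  2. Sort the remaining points by polar angle around p₀.
  3. Walk through sorted points, maintaining a stack; pop the top while the last three entries make a non-left turn (cross product ≤ 0).
  4. Final stack is the convex hull in CCW order: (8, -9), (7, 9), (6, 10), (5, 9), (-3, -5).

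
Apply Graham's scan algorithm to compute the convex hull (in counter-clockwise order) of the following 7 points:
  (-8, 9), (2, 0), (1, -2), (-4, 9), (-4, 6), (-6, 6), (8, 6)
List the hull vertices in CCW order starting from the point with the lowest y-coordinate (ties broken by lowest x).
Hull (CCW) = [(1, -2), (8, 6), (-4, 9), (-8, 9), (-6, 6)]

Graham scan procedure:
  1. Find the pivot p₀ = point with lowest y (tie → lowest x): (1, -2).
  2. Sort the remaining points by polar angle around p₀.
  3. Walk through sorted points, maintaining a stack; pop the top while the last three entries make a non-left turn (cross product ≤ 0).
  4. Final stack is the convex hull in CCW order: (1, -2), (8, 6), (-4, 9), (-8, 9), (-6, 6).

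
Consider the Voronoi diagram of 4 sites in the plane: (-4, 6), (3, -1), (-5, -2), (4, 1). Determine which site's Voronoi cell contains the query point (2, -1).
Nearest site = (3, -1)

The Voronoi cell of site s contains exactly those query points closer to s than to any other site. Compute squared distances from q = (2, -1) to each site:
  (3 − 2)² + (-1 − -1)² = 1
  (4 − 2)² + (1 − -1)² = 8
  (-5 − 2)² + (-2 − -1)² = 50
  (-4 − 2)² + (6 − -1)² = 85
Minimum is attained by (3, -1), so q lies in its Voronoi cell.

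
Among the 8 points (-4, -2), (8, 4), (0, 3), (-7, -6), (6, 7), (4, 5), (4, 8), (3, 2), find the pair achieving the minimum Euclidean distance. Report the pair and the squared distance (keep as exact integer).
Pair = ((6, 7), (4, 8)); squared distance = 5

Compute all C(8, 2) = 28 pairwise squared distances (x_i − x_j)² + (y_i − y_j)². The minimum is 5, attained by the pair ((6, 7), (4, 8)).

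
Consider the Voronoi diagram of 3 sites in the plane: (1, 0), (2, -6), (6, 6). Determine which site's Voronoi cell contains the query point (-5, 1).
Nearest site = (1, 0)

The Voronoi cell of site s contains exactly those query points closer to s than to any other site. Compute squared distances from q = (-5, 1) to each site:
  (1 − -5)² + (0 − 1)² = 37
  (2 − -5)² + (-6 − 1)² = 98
  (6 − -5)² + (6 − 1)² = 146
Minimum is attained by (1, 0), so q lies in its Voronoi cell.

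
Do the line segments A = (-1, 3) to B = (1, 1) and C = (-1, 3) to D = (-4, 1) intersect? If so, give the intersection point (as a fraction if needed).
Yes; intersection at (-1, 3) (t = 0 on AB, s = 0 on CD)

Parametrize AB as A + t(B − A) = (-1 + 2 t, 3 + -2 t) and CD as C + s(D − C) = (-1 + -3 s, 3 + -2 s). Solve the linear system for (t, s). Determinant = 10 ≠ 0, so a unique intersection of the containing lines exists. Solution: t = 0, s = 0 — both in [0, 1], so the segments cross. Intersection point: (-1, 3).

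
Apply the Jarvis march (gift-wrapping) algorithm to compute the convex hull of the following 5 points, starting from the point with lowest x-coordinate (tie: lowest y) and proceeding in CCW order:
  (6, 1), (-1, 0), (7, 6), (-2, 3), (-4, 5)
Hull (CCW) = [(-4, 5), (-1, 0), (6, 1), (7, 6)]

Jarvis march: at each step, from the current hull vertex p, select the next vertex q as the point such that every other point lies strictly to the left of (or on) the directed line p → q. (Equivalently: for every other point r, the cross product (q − p) × (r − p) ≥ 0.)
Starting point (lowest x, tie lowest y): (-4, 5). Wrap until returning to start. Resulting hull: (-4, 5), (-1, 0), (6, 1), (7, 6).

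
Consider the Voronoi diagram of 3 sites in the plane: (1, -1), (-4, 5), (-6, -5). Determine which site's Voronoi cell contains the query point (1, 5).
Nearest site = (-4, 5)

The Voronoi cell of site s contains exactly those query points closer to s than to any other site. Compute squared distances from q = (1, 5) to each site:
  (-4 − 1)² + (5 − 5)² = 25
  (1 − 1)² + (-1 − 5)² = 36
  (-6 − 1)² + (-5 − 5)² = 149
Minimum is attained by (-4, 5), so q lies in its Voronoi cell.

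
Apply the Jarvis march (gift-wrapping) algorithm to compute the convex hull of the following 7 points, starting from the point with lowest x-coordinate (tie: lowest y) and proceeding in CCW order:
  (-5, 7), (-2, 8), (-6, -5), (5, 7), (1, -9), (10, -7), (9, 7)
Hull (CCW) = [(-6, -5), (1, -9), (10, -7), (9, 7), (-2, 8), (-5, 7)]

Jarvis march: at each step, from the current hull vertex p, select the next vertex q as the point such that every other point lies strictly to the left of (or on) the directed line p → q. (Equivalently: for every other point r, the cross product (q − p) × (r − p) ≥ 0.)
Starting point (lowest x, tie lowest y): (-6, -5). Wrap until returning to start. Resulting hull: (-6, -5), (1, -9), (10, -7), (9, 7), (-2, 8), (-5, 7).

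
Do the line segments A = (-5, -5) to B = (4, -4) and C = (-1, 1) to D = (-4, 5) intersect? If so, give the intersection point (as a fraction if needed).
No (intersection of containing lines falls outside at least one segment)

Parametrize and solve: t = 34/39, s = -50/39. At least one of these is outside [0, 1], so the segments do not intersect.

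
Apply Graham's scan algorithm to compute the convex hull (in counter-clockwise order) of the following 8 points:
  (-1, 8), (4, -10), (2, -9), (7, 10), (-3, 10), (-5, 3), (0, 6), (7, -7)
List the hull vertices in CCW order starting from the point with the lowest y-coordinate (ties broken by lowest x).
Hull (CCW) = [(4, -10), (7, -7), (7, 10), (-3, 10), (-5, 3), (2, -9)]

Graham scan procedure:
  1. Find the pivot p₀ = point with lowest y (tie → lowest x): (4, -10).
  2. Sort the remaining points by polar angle around p₀.
  3. Walk through sorted points, maintaining a stack; pop the top while the last three entries make a non-left turn (cross product ≤ 0).
  4. Final stack is the convex hull in CCW order: (4, -10), (7, -7), (7, 10), (-3, 10), (-5, 3), (2, -9).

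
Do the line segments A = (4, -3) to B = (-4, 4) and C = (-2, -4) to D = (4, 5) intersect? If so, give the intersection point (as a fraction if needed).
Yes; intersection at (12/19, -1/19) (t = 8/19 on AB, s = 25/57 on CD)

Parametrize AB as A + t(B − A) = (4 + -8 t, -3 + 7 t) and CD as C + s(D − C) = (-2 + 6 s, -4 + 9 s). Solve the linear system for (t, s). Determinant = 114 ≠ 0, so a unique intersection of the containing lines exists. Solution: t = 8/19, s = 25/57 — both in [0, 1], so the segments cross. Intersection point: (12/19, -1/19).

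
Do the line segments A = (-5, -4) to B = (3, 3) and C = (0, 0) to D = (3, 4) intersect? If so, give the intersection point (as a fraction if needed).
Yes; intersection at (9/11, 12/11) (t = 8/11 on AB, s = 3/11 on CD)

Parametrize AB as A + t(B − A) = (-5 + 8 t, -4 + 7 t) and CD as C + s(D − C) = (0 + 3 s, 0 + 4 s). Solve the linear system for (t, s). Determinant = -11 ≠ 0, so a unique intersection of the containing lines exists. Solution: t = 8/11, s = 3/11 — both in [0, 1], so the segments cross. Intersection point: (9/11, 12/11).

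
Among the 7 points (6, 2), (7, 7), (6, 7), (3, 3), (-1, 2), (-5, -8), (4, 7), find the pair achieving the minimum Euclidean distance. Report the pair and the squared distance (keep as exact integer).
Pair = ((7, 7), (6, 7)); squared distance = 1

Compute all C(7, 2) = 21 pairwise squared distances (x_i − x_j)² + (y_i − y_j)². The minimum is 1, attained by the pair ((7, 7), (6, 7)).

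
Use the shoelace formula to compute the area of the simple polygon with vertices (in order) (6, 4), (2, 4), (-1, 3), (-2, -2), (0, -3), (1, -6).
Area = 83/2

Shoelace formula: Area = (1/2) |Σ_i (x_i · y_{i+1} − x_{i+1} · y_i)| (indices mod n). Compute each cross term:
  (6)(4) − (2)(4) = 16
  (2)(3) − (-1)(4) = 10
  (-1)(-2) − (-2)(3) = 8
  (-2)(-3) − (0)(-2) = 6
  (0)(-6) − (1)(-3) = 3
  (1)(4) − (6)(-6) = 40
Sum = 83, so (signed) Area = 83/2 = 83/2, |Area| = 83/2.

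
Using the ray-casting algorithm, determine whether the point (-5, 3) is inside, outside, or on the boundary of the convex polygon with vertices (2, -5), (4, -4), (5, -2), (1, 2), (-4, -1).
The point (-5, 3) lies strictly outside the polygon

Cast a horizontal ray to the right from the query point and count how many polygon edges it crosses (each edge strictly once or zero times, handled with the usual half-open convention). 
Parity of crossings → even ⇒ outside.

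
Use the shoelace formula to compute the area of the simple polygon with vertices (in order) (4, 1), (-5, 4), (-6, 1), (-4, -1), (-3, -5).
Area = 42

Shoelace formula: Area = (1/2) |Σ_i (x_i · y_{i+1} − x_{i+1} · y_i)| (indices mod n). Compute each cross term:
  (4)(4) − (-5)(1) = 21
  (-5)(1) − (-6)(4) = 19
  (-6)(-1) − (-4)(1) = 10
  (-4)(-5) − (-3)(-1) = 17
  (-3)(1) − (4)(-5) = 17
Sum = 84, so (signed) Area = 84/2 = 42, |Area| = 42.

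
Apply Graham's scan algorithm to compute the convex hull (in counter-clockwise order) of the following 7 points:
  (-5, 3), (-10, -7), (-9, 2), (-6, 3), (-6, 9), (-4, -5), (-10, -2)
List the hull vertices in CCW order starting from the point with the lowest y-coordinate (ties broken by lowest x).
Hull (CCW) = [(-10, -7), (-4, -5), (-5, 3), (-6, 9), (-9, 2), (-10, -2)]

Graham scan procedure:
  1. Find the pivot p₀ = point with lowest y (tie → lowest x): (-10, -7).
  2. Sort the remaining points by polar angle around p₀.
  3. Walk through sorted points, maintaining a stack; pop the top while the last three entries make a non-left turn (cross product ≤ 0).
  4. Final stack is the convex hull in CCW order: (-10, -7), (-4, -5), (-5, 3), (-6, 9), (-9, 2), (-10, -2).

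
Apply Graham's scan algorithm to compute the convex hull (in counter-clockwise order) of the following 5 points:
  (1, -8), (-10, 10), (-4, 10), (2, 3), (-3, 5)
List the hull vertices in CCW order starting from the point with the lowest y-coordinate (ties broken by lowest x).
Hull (CCW) = [(1, -8), (2, 3), (-4, 10), (-10, 10)]

Graham scan procedure:
  1. Find the pivot p₀ = point with lowest y (tie → lowest x): (1, -8).
  2. Sort the remaining points by polar angle around p₀.
  3. Walk through sorted points, maintaining a stack; pop the top while the last three entries make a non-left turn (cross product ≤ 0).
  4. Final stack is the convex hull in CCW order: (1, -8), (2, 3), (-4, 10), (-10, 10).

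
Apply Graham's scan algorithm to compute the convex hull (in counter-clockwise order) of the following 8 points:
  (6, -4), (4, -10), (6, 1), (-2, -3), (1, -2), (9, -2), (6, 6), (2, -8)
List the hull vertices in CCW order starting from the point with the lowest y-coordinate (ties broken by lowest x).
Hull (CCW) = [(4, -10), (9, -2), (6, 6), (-2, -3), (2, -8)]

Graham scan procedure:
  1. Find the pivot p₀ = point with lowest y (tie → lowest x): (4, -10).
  2. Sort the remaining points by polar angle around p₀.
  3. Walk through sorted points, maintaining a stack; pop the top while the last three entries make a non-left turn (cross product ≤ 0).
  4. Final stack is the convex hull in CCW order: (4, -10), (9, -2), (6, 6), (-2, -3), (2, -8).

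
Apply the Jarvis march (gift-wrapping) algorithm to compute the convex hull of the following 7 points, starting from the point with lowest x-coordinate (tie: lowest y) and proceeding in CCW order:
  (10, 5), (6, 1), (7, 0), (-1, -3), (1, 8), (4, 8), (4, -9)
Hull (CCW) = [(-1, -3), (4, -9), (10, 5), (4, 8), (1, 8)]

Jarvis march: at each step, from the current hull vertex p, select the next vertex q as the point such that every other point lies strictly to the left of (or on) the directed line p → q. (Equivalently: for every other point r, the cross product (q − p) × (r − p) ≥ 0.)
Starting point (lowest x, tie lowest y): (-1, -3). Wrap until returning to start. Resulting hull: (-1, -3), (4, -9), (10, 5), (4, 8), (1, 8).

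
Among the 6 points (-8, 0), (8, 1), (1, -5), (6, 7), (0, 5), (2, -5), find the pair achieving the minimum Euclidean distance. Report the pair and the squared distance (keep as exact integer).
Pair = ((1, -5), (2, -5)); squared distance = 1

Compute all C(6, 2) = 15 pairwise squared distances (x_i − x_j)² + (y_i − y_j)². The minimum is 1, attained by the pair ((1, -5), (2, -5)).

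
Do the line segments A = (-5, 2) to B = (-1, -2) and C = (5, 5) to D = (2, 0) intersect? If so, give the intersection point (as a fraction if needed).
No (intersection of containing lines falls outside at least one segment)

Parametrize and solve: t = 41/32, s = 13/8. At least one of these is outside [0, 1], so the segments do not intersect.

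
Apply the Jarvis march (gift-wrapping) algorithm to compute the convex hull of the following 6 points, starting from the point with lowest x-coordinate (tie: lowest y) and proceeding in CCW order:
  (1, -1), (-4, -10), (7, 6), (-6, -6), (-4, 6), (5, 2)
Hull (CCW) = [(-6, -6), (-4, -10), (5, 2), (7, 6), (-4, 6)]

Jarvis march: at each step, from the current hull vertex p, select the next vertex q as the point such that every other point lies strictly to the left of (or on) the directed line p → q. (Equivalently: for every other point r, the cross product (q − p) × (r − p) ≥ 0.)
Starting point (lowest x, tie lowest y): (-6, -6). Wrap until returning to start. Resulting hull: (-6, -6), (-4, -10), (5, 2), (7, 6), (-4, 6).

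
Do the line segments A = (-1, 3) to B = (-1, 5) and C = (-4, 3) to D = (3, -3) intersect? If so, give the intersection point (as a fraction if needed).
No (intersection of containing lines falls outside at least one segment)

Parametrize and solve: t = -9/7, s = 3/7. At least one of these is outside [0, 1], so the segments do not intersect.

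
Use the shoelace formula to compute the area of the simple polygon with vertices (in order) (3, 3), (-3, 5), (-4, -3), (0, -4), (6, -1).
Area = 57

Shoelace formula: Area = (1/2) |Σ_i (x_i · y_{i+1} − x_{i+1} · y_i)| (indices mod n). Compute each cross term:
  (3)(5) − (-3)(3) = 24
  (-3)(-3) − (-4)(5) = 29
  (-4)(-4) − (0)(-3) = 16
  (0)(-1) − (6)(-4) = 24
  (6)(3) − (3)(-1) = 21
Sum = 114, so (signed) Area = 114/2 = 57, |Area| = 57.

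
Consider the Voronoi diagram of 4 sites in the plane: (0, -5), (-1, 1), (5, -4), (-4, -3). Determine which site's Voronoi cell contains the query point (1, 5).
Nearest site = (-1, 1)

The Voronoi cell of site s contains exactly those query points closer to s than to any other site. Compute squared distances from q = (1, 5) to each site:
  (-1 − 1)² + (1 − 5)² = 20
  (-4 − 1)² + (-3 − 5)² = 89
  (5 − 1)² + (-4 − 5)² = 97
  (0 − 1)² + (-5 − 5)² = 101
Minimum is attained by (-1, 1), so q lies in its Voronoi cell.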